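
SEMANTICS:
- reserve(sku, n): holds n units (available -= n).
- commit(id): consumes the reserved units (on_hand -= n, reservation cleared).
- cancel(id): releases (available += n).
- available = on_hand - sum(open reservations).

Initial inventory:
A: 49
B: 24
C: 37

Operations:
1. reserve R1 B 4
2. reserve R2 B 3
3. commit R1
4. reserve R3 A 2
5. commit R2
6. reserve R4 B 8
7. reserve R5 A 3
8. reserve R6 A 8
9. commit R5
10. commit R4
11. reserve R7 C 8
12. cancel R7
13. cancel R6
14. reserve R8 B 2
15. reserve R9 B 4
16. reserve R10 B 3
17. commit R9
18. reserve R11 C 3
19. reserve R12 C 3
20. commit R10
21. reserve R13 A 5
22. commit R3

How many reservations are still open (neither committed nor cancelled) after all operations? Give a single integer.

Step 1: reserve R1 B 4 -> on_hand[A=49 B=24 C=37] avail[A=49 B=20 C=37] open={R1}
Step 2: reserve R2 B 3 -> on_hand[A=49 B=24 C=37] avail[A=49 B=17 C=37] open={R1,R2}
Step 3: commit R1 -> on_hand[A=49 B=20 C=37] avail[A=49 B=17 C=37] open={R2}
Step 4: reserve R3 A 2 -> on_hand[A=49 B=20 C=37] avail[A=47 B=17 C=37] open={R2,R3}
Step 5: commit R2 -> on_hand[A=49 B=17 C=37] avail[A=47 B=17 C=37] open={R3}
Step 6: reserve R4 B 8 -> on_hand[A=49 B=17 C=37] avail[A=47 B=9 C=37] open={R3,R4}
Step 7: reserve R5 A 3 -> on_hand[A=49 B=17 C=37] avail[A=44 B=9 C=37] open={R3,R4,R5}
Step 8: reserve R6 A 8 -> on_hand[A=49 B=17 C=37] avail[A=36 B=9 C=37] open={R3,R4,R5,R6}
Step 9: commit R5 -> on_hand[A=46 B=17 C=37] avail[A=36 B=9 C=37] open={R3,R4,R6}
Step 10: commit R4 -> on_hand[A=46 B=9 C=37] avail[A=36 B=9 C=37] open={R3,R6}
Step 11: reserve R7 C 8 -> on_hand[A=46 B=9 C=37] avail[A=36 B=9 C=29] open={R3,R6,R7}
Step 12: cancel R7 -> on_hand[A=46 B=9 C=37] avail[A=36 B=9 C=37] open={R3,R6}
Step 13: cancel R6 -> on_hand[A=46 B=9 C=37] avail[A=44 B=9 C=37] open={R3}
Step 14: reserve R8 B 2 -> on_hand[A=46 B=9 C=37] avail[A=44 B=7 C=37] open={R3,R8}
Step 15: reserve R9 B 4 -> on_hand[A=46 B=9 C=37] avail[A=44 B=3 C=37] open={R3,R8,R9}
Step 16: reserve R10 B 3 -> on_hand[A=46 B=9 C=37] avail[A=44 B=0 C=37] open={R10,R3,R8,R9}
Step 17: commit R9 -> on_hand[A=46 B=5 C=37] avail[A=44 B=0 C=37] open={R10,R3,R8}
Step 18: reserve R11 C 3 -> on_hand[A=46 B=5 C=37] avail[A=44 B=0 C=34] open={R10,R11,R3,R8}
Step 19: reserve R12 C 3 -> on_hand[A=46 B=5 C=37] avail[A=44 B=0 C=31] open={R10,R11,R12,R3,R8}
Step 20: commit R10 -> on_hand[A=46 B=2 C=37] avail[A=44 B=0 C=31] open={R11,R12,R3,R8}
Step 21: reserve R13 A 5 -> on_hand[A=46 B=2 C=37] avail[A=39 B=0 C=31] open={R11,R12,R13,R3,R8}
Step 22: commit R3 -> on_hand[A=44 B=2 C=37] avail[A=39 B=0 C=31] open={R11,R12,R13,R8}
Open reservations: ['R11', 'R12', 'R13', 'R8'] -> 4

Answer: 4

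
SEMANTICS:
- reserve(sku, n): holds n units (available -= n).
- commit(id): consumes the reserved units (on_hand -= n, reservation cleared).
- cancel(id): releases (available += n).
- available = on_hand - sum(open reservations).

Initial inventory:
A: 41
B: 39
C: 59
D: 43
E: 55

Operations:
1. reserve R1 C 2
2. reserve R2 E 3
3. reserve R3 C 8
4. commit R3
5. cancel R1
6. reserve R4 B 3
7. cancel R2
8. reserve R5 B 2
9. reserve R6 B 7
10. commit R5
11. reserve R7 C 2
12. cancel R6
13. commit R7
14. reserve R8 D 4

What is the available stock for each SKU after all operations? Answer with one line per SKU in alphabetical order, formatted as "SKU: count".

Step 1: reserve R1 C 2 -> on_hand[A=41 B=39 C=59 D=43 E=55] avail[A=41 B=39 C=57 D=43 E=55] open={R1}
Step 2: reserve R2 E 3 -> on_hand[A=41 B=39 C=59 D=43 E=55] avail[A=41 B=39 C=57 D=43 E=52] open={R1,R2}
Step 3: reserve R3 C 8 -> on_hand[A=41 B=39 C=59 D=43 E=55] avail[A=41 B=39 C=49 D=43 E=52] open={R1,R2,R3}
Step 4: commit R3 -> on_hand[A=41 B=39 C=51 D=43 E=55] avail[A=41 B=39 C=49 D=43 E=52] open={R1,R2}
Step 5: cancel R1 -> on_hand[A=41 B=39 C=51 D=43 E=55] avail[A=41 B=39 C=51 D=43 E=52] open={R2}
Step 6: reserve R4 B 3 -> on_hand[A=41 B=39 C=51 D=43 E=55] avail[A=41 B=36 C=51 D=43 E=52] open={R2,R4}
Step 7: cancel R2 -> on_hand[A=41 B=39 C=51 D=43 E=55] avail[A=41 B=36 C=51 D=43 E=55] open={R4}
Step 8: reserve R5 B 2 -> on_hand[A=41 B=39 C=51 D=43 E=55] avail[A=41 B=34 C=51 D=43 E=55] open={R4,R5}
Step 9: reserve R6 B 7 -> on_hand[A=41 B=39 C=51 D=43 E=55] avail[A=41 B=27 C=51 D=43 E=55] open={R4,R5,R6}
Step 10: commit R5 -> on_hand[A=41 B=37 C=51 D=43 E=55] avail[A=41 B=27 C=51 D=43 E=55] open={R4,R6}
Step 11: reserve R7 C 2 -> on_hand[A=41 B=37 C=51 D=43 E=55] avail[A=41 B=27 C=49 D=43 E=55] open={R4,R6,R7}
Step 12: cancel R6 -> on_hand[A=41 B=37 C=51 D=43 E=55] avail[A=41 B=34 C=49 D=43 E=55] open={R4,R7}
Step 13: commit R7 -> on_hand[A=41 B=37 C=49 D=43 E=55] avail[A=41 B=34 C=49 D=43 E=55] open={R4}
Step 14: reserve R8 D 4 -> on_hand[A=41 B=37 C=49 D=43 E=55] avail[A=41 B=34 C=49 D=39 E=55] open={R4,R8}

Answer: A: 41
B: 34
C: 49
D: 39
E: 55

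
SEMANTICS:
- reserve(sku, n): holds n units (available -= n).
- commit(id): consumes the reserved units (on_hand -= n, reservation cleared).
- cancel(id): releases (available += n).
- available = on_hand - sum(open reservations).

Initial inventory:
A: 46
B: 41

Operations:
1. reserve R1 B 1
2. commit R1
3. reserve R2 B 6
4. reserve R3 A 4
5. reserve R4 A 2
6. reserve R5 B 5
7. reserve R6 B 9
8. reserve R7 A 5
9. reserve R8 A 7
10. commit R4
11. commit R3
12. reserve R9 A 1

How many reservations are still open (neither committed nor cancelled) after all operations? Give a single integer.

Step 1: reserve R1 B 1 -> on_hand[A=46 B=41] avail[A=46 B=40] open={R1}
Step 2: commit R1 -> on_hand[A=46 B=40] avail[A=46 B=40] open={}
Step 3: reserve R2 B 6 -> on_hand[A=46 B=40] avail[A=46 B=34] open={R2}
Step 4: reserve R3 A 4 -> on_hand[A=46 B=40] avail[A=42 B=34] open={R2,R3}
Step 5: reserve R4 A 2 -> on_hand[A=46 B=40] avail[A=40 B=34] open={R2,R3,R4}
Step 6: reserve R5 B 5 -> on_hand[A=46 B=40] avail[A=40 B=29] open={R2,R3,R4,R5}
Step 7: reserve R6 B 9 -> on_hand[A=46 B=40] avail[A=40 B=20] open={R2,R3,R4,R5,R6}
Step 8: reserve R7 A 5 -> on_hand[A=46 B=40] avail[A=35 B=20] open={R2,R3,R4,R5,R6,R7}
Step 9: reserve R8 A 7 -> on_hand[A=46 B=40] avail[A=28 B=20] open={R2,R3,R4,R5,R6,R7,R8}
Step 10: commit R4 -> on_hand[A=44 B=40] avail[A=28 B=20] open={R2,R3,R5,R6,R7,R8}
Step 11: commit R3 -> on_hand[A=40 B=40] avail[A=28 B=20] open={R2,R5,R6,R7,R8}
Step 12: reserve R9 A 1 -> on_hand[A=40 B=40] avail[A=27 B=20] open={R2,R5,R6,R7,R8,R9}
Open reservations: ['R2', 'R5', 'R6', 'R7', 'R8', 'R9'] -> 6

Answer: 6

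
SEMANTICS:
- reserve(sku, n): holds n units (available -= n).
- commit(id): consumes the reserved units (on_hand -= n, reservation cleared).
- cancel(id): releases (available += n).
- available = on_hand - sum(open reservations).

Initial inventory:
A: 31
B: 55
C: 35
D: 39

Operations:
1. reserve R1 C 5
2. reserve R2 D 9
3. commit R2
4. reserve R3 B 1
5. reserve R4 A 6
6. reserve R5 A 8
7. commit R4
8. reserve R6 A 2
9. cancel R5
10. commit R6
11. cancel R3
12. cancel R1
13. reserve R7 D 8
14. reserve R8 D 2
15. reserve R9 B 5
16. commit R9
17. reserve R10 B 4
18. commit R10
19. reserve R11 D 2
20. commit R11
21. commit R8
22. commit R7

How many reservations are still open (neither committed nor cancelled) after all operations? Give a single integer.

Step 1: reserve R1 C 5 -> on_hand[A=31 B=55 C=35 D=39] avail[A=31 B=55 C=30 D=39] open={R1}
Step 2: reserve R2 D 9 -> on_hand[A=31 B=55 C=35 D=39] avail[A=31 B=55 C=30 D=30] open={R1,R2}
Step 3: commit R2 -> on_hand[A=31 B=55 C=35 D=30] avail[A=31 B=55 C=30 D=30] open={R1}
Step 4: reserve R3 B 1 -> on_hand[A=31 B=55 C=35 D=30] avail[A=31 B=54 C=30 D=30] open={R1,R3}
Step 5: reserve R4 A 6 -> on_hand[A=31 B=55 C=35 D=30] avail[A=25 B=54 C=30 D=30] open={R1,R3,R4}
Step 6: reserve R5 A 8 -> on_hand[A=31 B=55 C=35 D=30] avail[A=17 B=54 C=30 D=30] open={R1,R3,R4,R5}
Step 7: commit R4 -> on_hand[A=25 B=55 C=35 D=30] avail[A=17 B=54 C=30 D=30] open={R1,R3,R5}
Step 8: reserve R6 A 2 -> on_hand[A=25 B=55 C=35 D=30] avail[A=15 B=54 C=30 D=30] open={R1,R3,R5,R6}
Step 9: cancel R5 -> on_hand[A=25 B=55 C=35 D=30] avail[A=23 B=54 C=30 D=30] open={R1,R3,R6}
Step 10: commit R6 -> on_hand[A=23 B=55 C=35 D=30] avail[A=23 B=54 C=30 D=30] open={R1,R3}
Step 11: cancel R3 -> on_hand[A=23 B=55 C=35 D=30] avail[A=23 B=55 C=30 D=30] open={R1}
Step 12: cancel R1 -> on_hand[A=23 B=55 C=35 D=30] avail[A=23 B=55 C=35 D=30] open={}
Step 13: reserve R7 D 8 -> on_hand[A=23 B=55 C=35 D=30] avail[A=23 B=55 C=35 D=22] open={R7}
Step 14: reserve R8 D 2 -> on_hand[A=23 B=55 C=35 D=30] avail[A=23 B=55 C=35 D=20] open={R7,R8}
Step 15: reserve R9 B 5 -> on_hand[A=23 B=55 C=35 D=30] avail[A=23 B=50 C=35 D=20] open={R7,R8,R9}
Step 16: commit R9 -> on_hand[A=23 B=50 C=35 D=30] avail[A=23 B=50 C=35 D=20] open={R7,R8}
Step 17: reserve R10 B 4 -> on_hand[A=23 B=50 C=35 D=30] avail[A=23 B=46 C=35 D=20] open={R10,R7,R8}
Step 18: commit R10 -> on_hand[A=23 B=46 C=35 D=30] avail[A=23 B=46 C=35 D=20] open={R7,R8}
Step 19: reserve R11 D 2 -> on_hand[A=23 B=46 C=35 D=30] avail[A=23 B=46 C=35 D=18] open={R11,R7,R8}
Step 20: commit R11 -> on_hand[A=23 B=46 C=35 D=28] avail[A=23 B=46 C=35 D=18] open={R7,R8}
Step 21: commit R8 -> on_hand[A=23 B=46 C=35 D=26] avail[A=23 B=46 C=35 D=18] open={R7}
Step 22: commit R7 -> on_hand[A=23 B=46 C=35 D=18] avail[A=23 B=46 C=35 D=18] open={}
Open reservations: [] -> 0

Answer: 0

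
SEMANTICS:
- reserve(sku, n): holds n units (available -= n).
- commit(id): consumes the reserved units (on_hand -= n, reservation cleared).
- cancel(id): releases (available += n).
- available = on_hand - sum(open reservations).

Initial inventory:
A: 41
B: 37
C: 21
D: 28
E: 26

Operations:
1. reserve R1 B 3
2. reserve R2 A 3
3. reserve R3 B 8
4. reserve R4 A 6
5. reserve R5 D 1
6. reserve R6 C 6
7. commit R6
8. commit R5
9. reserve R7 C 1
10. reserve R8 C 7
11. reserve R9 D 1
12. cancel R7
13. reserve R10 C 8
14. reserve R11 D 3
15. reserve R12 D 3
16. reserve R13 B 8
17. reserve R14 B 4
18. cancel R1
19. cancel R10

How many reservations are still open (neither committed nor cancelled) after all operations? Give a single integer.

Answer: 9

Derivation:
Step 1: reserve R1 B 3 -> on_hand[A=41 B=37 C=21 D=28 E=26] avail[A=41 B=34 C=21 D=28 E=26] open={R1}
Step 2: reserve R2 A 3 -> on_hand[A=41 B=37 C=21 D=28 E=26] avail[A=38 B=34 C=21 D=28 E=26] open={R1,R2}
Step 3: reserve R3 B 8 -> on_hand[A=41 B=37 C=21 D=28 E=26] avail[A=38 B=26 C=21 D=28 E=26] open={R1,R2,R3}
Step 4: reserve R4 A 6 -> on_hand[A=41 B=37 C=21 D=28 E=26] avail[A=32 B=26 C=21 D=28 E=26] open={R1,R2,R3,R4}
Step 5: reserve R5 D 1 -> on_hand[A=41 B=37 C=21 D=28 E=26] avail[A=32 B=26 C=21 D=27 E=26] open={R1,R2,R3,R4,R5}
Step 6: reserve R6 C 6 -> on_hand[A=41 B=37 C=21 D=28 E=26] avail[A=32 B=26 C=15 D=27 E=26] open={R1,R2,R3,R4,R5,R6}
Step 7: commit R6 -> on_hand[A=41 B=37 C=15 D=28 E=26] avail[A=32 B=26 C=15 D=27 E=26] open={R1,R2,R3,R4,R5}
Step 8: commit R5 -> on_hand[A=41 B=37 C=15 D=27 E=26] avail[A=32 B=26 C=15 D=27 E=26] open={R1,R2,R3,R4}
Step 9: reserve R7 C 1 -> on_hand[A=41 B=37 C=15 D=27 E=26] avail[A=32 B=26 C=14 D=27 E=26] open={R1,R2,R3,R4,R7}
Step 10: reserve R8 C 7 -> on_hand[A=41 B=37 C=15 D=27 E=26] avail[A=32 B=26 C=7 D=27 E=26] open={R1,R2,R3,R4,R7,R8}
Step 11: reserve R9 D 1 -> on_hand[A=41 B=37 C=15 D=27 E=26] avail[A=32 B=26 C=7 D=26 E=26] open={R1,R2,R3,R4,R7,R8,R9}
Step 12: cancel R7 -> on_hand[A=41 B=37 C=15 D=27 E=26] avail[A=32 B=26 C=8 D=26 E=26] open={R1,R2,R3,R4,R8,R9}
Step 13: reserve R10 C 8 -> on_hand[A=41 B=37 C=15 D=27 E=26] avail[A=32 B=26 C=0 D=26 E=26] open={R1,R10,R2,R3,R4,R8,R9}
Step 14: reserve R11 D 3 -> on_hand[A=41 B=37 C=15 D=27 E=26] avail[A=32 B=26 C=0 D=23 E=26] open={R1,R10,R11,R2,R3,R4,R8,R9}
Step 15: reserve R12 D 3 -> on_hand[A=41 B=37 C=15 D=27 E=26] avail[A=32 B=26 C=0 D=20 E=26] open={R1,R10,R11,R12,R2,R3,R4,R8,R9}
Step 16: reserve R13 B 8 -> on_hand[A=41 B=37 C=15 D=27 E=26] avail[A=32 B=18 C=0 D=20 E=26] open={R1,R10,R11,R12,R13,R2,R3,R4,R8,R9}
Step 17: reserve R14 B 4 -> on_hand[A=41 B=37 C=15 D=27 E=26] avail[A=32 B=14 C=0 D=20 E=26] open={R1,R10,R11,R12,R13,R14,R2,R3,R4,R8,R9}
Step 18: cancel R1 -> on_hand[A=41 B=37 C=15 D=27 E=26] avail[A=32 B=17 C=0 D=20 E=26] open={R10,R11,R12,R13,R14,R2,R3,R4,R8,R9}
Step 19: cancel R10 -> on_hand[A=41 B=37 C=15 D=27 E=26] avail[A=32 B=17 C=8 D=20 E=26] open={R11,R12,R13,R14,R2,R3,R4,R8,R9}
Open reservations: ['R11', 'R12', 'R13', 'R14', 'R2', 'R3', 'R4', 'R8', 'R9'] -> 9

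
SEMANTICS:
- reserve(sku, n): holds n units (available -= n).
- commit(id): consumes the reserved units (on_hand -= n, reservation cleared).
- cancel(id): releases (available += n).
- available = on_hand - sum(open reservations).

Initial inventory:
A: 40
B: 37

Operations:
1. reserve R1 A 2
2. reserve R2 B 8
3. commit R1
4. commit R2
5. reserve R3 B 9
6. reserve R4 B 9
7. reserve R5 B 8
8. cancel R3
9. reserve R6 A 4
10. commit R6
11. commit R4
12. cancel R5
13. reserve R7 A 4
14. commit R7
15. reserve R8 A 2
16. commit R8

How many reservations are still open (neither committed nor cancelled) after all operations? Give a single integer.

Answer: 0

Derivation:
Step 1: reserve R1 A 2 -> on_hand[A=40 B=37] avail[A=38 B=37] open={R1}
Step 2: reserve R2 B 8 -> on_hand[A=40 B=37] avail[A=38 B=29] open={R1,R2}
Step 3: commit R1 -> on_hand[A=38 B=37] avail[A=38 B=29] open={R2}
Step 4: commit R2 -> on_hand[A=38 B=29] avail[A=38 B=29] open={}
Step 5: reserve R3 B 9 -> on_hand[A=38 B=29] avail[A=38 B=20] open={R3}
Step 6: reserve R4 B 9 -> on_hand[A=38 B=29] avail[A=38 B=11] open={R3,R4}
Step 7: reserve R5 B 8 -> on_hand[A=38 B=29] avail[A=38 B=3] open={R3,R4,R5}
Step 8: cancel R3 -> on_hand[A=38 B=29] avail[A=38 B=12] open={R4,R5}
Step 9: reserve R6 A 4 -> on_hand[A=38 B=29] avail[A=34 B=12] open={R4,R5,R6}
Step 10: commit R6 -> on_hand[A=34 B=29] avail[A=34 B=12] open={R4,R5}
Step 11: commit R4 -> on_hand[A=34 B=20] avail[A=34 B=12] open={R5}
Step 12: cancel R5 -> on_hand[A=34 B=20] avail[A=34 B=20] open={}
Step 13: reserve R7 A 4 -> on_hand[A=34 B=20] avail[A=30 B=20] open={R7}
Step 14: commit R7 -> on_hand[A=30 B=20] avail[A=30 B=20] open={}
Step 15: reserve R8 A 2 -> on_hand[A=30 B=20] avail[A=28 B=20] open={R8}
Step 16: commit R8 -> on_hand[A=28 B=20] avail[A=28 B=20] open={}
Open reservations: [] -> 0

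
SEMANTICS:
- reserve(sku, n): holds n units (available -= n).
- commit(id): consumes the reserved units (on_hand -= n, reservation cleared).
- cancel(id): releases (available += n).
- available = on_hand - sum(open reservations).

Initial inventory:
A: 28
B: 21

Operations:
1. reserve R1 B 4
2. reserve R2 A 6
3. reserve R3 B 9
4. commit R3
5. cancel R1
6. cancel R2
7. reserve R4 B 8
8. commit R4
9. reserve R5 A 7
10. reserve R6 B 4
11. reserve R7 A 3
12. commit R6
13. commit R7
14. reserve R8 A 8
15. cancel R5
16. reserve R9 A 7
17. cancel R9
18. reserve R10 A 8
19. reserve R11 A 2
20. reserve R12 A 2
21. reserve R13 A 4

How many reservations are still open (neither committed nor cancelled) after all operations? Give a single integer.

Answer: 5

Derivation:
Step 1: reserve R1 B 4 -> on_hand[A=28 B=21] avail[A=28 B=17] open={R1}
Step 2: reserve R2 A 6 -> on_hand[A=28 B=21] avail[A=22 B=17] open={R1,R2}
Step 3: reserve R3 B 9 -> on_hand[A=28 B=21] avail[A=22 B=8] open={R1,R2,R3}
Step 4: commit R3 -> on_hand[A=28 B=12] avail[A=22 B=8] open={R1,R2}
Step 5: cancel R1 -> on_hand[A=28 B=12] avail[A=22 B=12] open={R2}
Step 6: cancel R2 -> on_hand[A=28 B=12] avail[A=28 B=12] open={}
Step 7: reserve R4 B 8 -> on_hand[A=28 B=12] avail[A=28 B=4] open={R4}
Step 8: commit R4 -> on_hand[A=28 B=4] avail[A=28 B=4] open={}
Step 9: reserve R5 A 7 -> on_hand[A=28 B=4] avail[A=21 B=4] open={R5}
Step 10: reserve R6 B 4 -> on_hand[A=28 B=4] avail[A=21 B=0] open={R5,R6}
Step 11: reserve R7 A 3 -> on_hand[A=28 B=4] avail[A=18 B=0] open={R5,R6,R7}
Step 12: commit R6 -> on_hand[A=28 B=0] avail[A=18 B=0] open={R5,R7}
Step 13: commit R7 -> on_hand[A=25 B=0] avail[A=18 B=0] open={R5}
Step 14: reserve R8 A 8 -> on_hand[A=25 B=0] avail[A=10 B=0] open={R5,R8}
Step 15: cancel R5 -> on_hand[A=25 B=0] avail[A=17 B=0] open={R8}
Step 16: reserve R9 A 7 -> on_hand[A=25 B=0] avail[A=10 B=0] open={R8,R9}
Step 17: cancel R9 -> on_hand[A=25 B=0] avail[A=17 B=0] open={R8}
Step 18: reserve R10 A 8 -> on_hand[A=25 B=0] avail[A=9 B=0] open={R10,R8}
Step 19: reserve R11 A 2 -> on_hand[A=25 B=0] avail[A=7 B=0] open={R10,R11,R8}
Step 20: reserve R12 A 2 -> on_hand[A=25 B=0] avail[A=5 B=0] open={R10,R11,R12,R8}
Step 21: reserve R13 A 4 -> on_hand[A=25 B=0] avail[A=1 B=0] open={R10,R11,R12,R13,R8}
Open reservations: ['R10', 'R11', 'R12', 'R13', 'R8'] -> 5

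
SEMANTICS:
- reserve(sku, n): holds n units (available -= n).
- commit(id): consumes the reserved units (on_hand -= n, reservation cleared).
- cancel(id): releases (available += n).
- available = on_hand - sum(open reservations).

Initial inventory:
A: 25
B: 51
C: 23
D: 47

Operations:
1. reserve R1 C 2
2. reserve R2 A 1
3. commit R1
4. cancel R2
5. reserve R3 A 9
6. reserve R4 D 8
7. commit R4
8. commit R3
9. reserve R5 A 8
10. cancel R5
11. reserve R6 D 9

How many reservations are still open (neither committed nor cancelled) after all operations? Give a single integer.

Step 1: reserve R1 C 2 -> on_hand[A=25 B=51 C=23 D=47] avail[A=25 B=51 C=21 D=47] open={R1}
Step 2: reserve R2 A 1 -> on_hand[A=25 B=51 C=23 D=47] avail[A=24 B=51 C=21 D=47] open={R1,R2}
Step 3: commit R1 -> on_hand[A=25 B=51 C=21 D=47] avail[A=24 B=51 C=21 D=47] open={R2}
Step 4: cancel R2 -> on_hand[A=25 B=51 C=21 D=47] avail[A=25 B=51 C=21 D=47] open={}
Step 5: reserve R3 A 9 -> on_hand[A=25 B=51 C=21 D=47] avail[A=16 B=51 C=21 D=47] open={R3}
Step 6: reserve R4 D 8 -> on_hand[A=25 B=51 C=21 D=47] avail[A=16 B=51 C=21 D=39] open={R3,R4}
Step 7: commit R4 -> on_hand[A=25 B=51 C=21 D=39] avail[A=16 B=51 C=21 D=39] open={R3}
Step 8: commit R3 -> on_hand[A=16 B=51 C=21 D=39] avail[A=16 B=51 C=21 D=39] open={}
Step 9: reserve R5 A 8 -> on_hand[A=16 B=51 C=21 D=39] avail[A=8 B=51 C=21 D=39] open={R5}
Step 10: cancel R5 -> on_hand[A=16 B=51 C=21 D=39] avail[A=16 B=51 C=21 D=39] open={}
Step 11: reserve R6 D 9 -> on_hand[A=16 B=51 C=21 D=39] avail[A=16 B=51 C=21 D=30] open={R6}
Open reservations: ['R6'] -> 1

Answer: 1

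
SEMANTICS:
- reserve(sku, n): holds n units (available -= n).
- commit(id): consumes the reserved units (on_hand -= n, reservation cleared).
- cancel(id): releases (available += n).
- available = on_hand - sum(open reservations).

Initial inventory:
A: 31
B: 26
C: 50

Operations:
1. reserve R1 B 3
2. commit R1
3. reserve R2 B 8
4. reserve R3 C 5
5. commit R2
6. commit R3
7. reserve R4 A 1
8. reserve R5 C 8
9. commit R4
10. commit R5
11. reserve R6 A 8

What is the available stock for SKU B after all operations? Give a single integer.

Step 1: reserve R1 B 3 -> on_hand[A=31 B=26 C=50] avail[A=31 B=23 C=50] open={R1}
Step 2: commit R1 -> on_hand[A=31 B=23 C=50] avail[A=31 B=23 C=50] open={}
Step 3: reserve R2 B 8 -> on_hand[A=31 B=23 C=50] avail[A=31 B=15 C=50] open={R2}
Step 4: reserve R3 C 5 -> on_hand[A=31 B=23 C=50] avail[A=31 B=15 C=45] open={R2,R3}
Step 5: commit R2 -> on_hand[A=31 B=15 C=50] avail[A=31 B=15 C=45] open={R3}
Step 6: commit R3 -> on_hand[A=31 B=15 C=45] avail[A=31 B=15 C=45] open={}
Step 7: reserve R4 A 1 -> on_hand[A=31 B=15 C=45] avail[A=30 B=15 C=45] open={R4}
Step 8: reserve R5 C 8 -> on_hand[A=31 B=15 C=45] avail[A=30 B=15 C=37] open={R4,R5}
Step 9: commit R4 -> on_hand[A=30 B=15 C=45] avail[A=30 B=15 C=37] open={R5}
Step 10: commit R5 -> on_hand[A=30 B=15 C=37] avail[A=30 B=15 C=37] open={}
Step 11: reserve R6 A 8 -> on_hand[A=30 B=15 C=37] avail[A=22 B=15 C=37] open={R6}
Final available[B] = 15

Answer: 15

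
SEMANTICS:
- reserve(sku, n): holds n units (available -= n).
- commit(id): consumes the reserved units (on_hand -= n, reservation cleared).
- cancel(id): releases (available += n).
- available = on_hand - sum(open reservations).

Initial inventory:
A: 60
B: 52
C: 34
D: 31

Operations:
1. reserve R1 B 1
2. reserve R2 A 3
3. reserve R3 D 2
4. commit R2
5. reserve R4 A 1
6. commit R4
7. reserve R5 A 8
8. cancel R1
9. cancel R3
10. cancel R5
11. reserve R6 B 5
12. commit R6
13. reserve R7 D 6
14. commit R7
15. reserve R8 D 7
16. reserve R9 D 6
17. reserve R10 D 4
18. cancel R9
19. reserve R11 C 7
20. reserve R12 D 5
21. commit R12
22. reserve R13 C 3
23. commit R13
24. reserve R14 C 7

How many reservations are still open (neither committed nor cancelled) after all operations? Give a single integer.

Step 1: reserve R1 B 1 -> on_hand[A=60 B=52 C=34 D=31] avail[A=60 B=51 C=34 D=31] open={R1}
Step 2: reserve R2 A 3 -> on_hand[A=60 B=52 C=34 D=31] avail[A=57 B=51 C=34 D=31] open={R1,R2}
Step 3: reserve R3 D 2 -> on_hand[A=60 B=52 C=34 D=31] avail[A=57 B=51 C=34 D=29] open={R1,R2,R3}
Step 4: commit R2 -> on_hand[A=57 B=52 C=34 D=31] avail[A=57 B=51 C=34 D=29] open={R1,R3}
Step 5: reserve R4 A 1 -> on_hand[A=57 B=52 C=34 D=31] avail[A=56 B=51 C=34 D=29] open={R1,R3,R4}
Step 6: commit R4 -> on_hand[A=56 B=52 C=34 D=31] avail[A=56 B=51 C=34 D=29] open={R1,R3}
Step 7: reserve R5 A 8 -> on_hand[A=56 B=52 C=34 D=31] avail[A=48 B=51 C=34 D=29] open={R1,R3,R5}
Step 8: cancel R1 -> on_hand[A=56 B=52 C=34 D=31] avail[A=48 B=52 C=34 D=29] open={R3,R5}
Step 9: cancel R3 -> on_hand[A=56 B=52 C=34 D=31] avail[A=48 B=52 C=34 D=31] open={R5}
Step 10: cancel R5 -> on_hand[A=56 B=52 C=34 D=31] avail[A=56 B=52 C=34 D=31] open={}
Step 11: reserve R6 B 5 -> on_hand[A=56 B=52 C=34 D=31] avail[A=56 B=47 C=34 D=31] open={R6}
Step 12: commit R6 -> on_hand[A=56 B=47 C=34 D=31] avail[A=56 B=47 C=34 D=31] open={}
Step 13: reserve R7 D 6 -> on_hand[A=56 B=47 C=34 D=31] avail[A=56 B=47 C=34 D=25] open={R7}
Step 14: commit R7 -> on_hand[A=56 B=47 C=34 D=25] avail[A=56 B=47 C=34 D=25] open={}
Step 15: reserve R8 D 7 -> on_hand[A=56 B=47 C=34 D=25] avail[A=56 B=47 C=34 D=18] open={R8}
Step 16: reserve R9 D 6 -> on_hand[A=56 B=47 C=34 D=25] avail[A=56 B=47 C=34 D=12] open={R8,R9}
Step 17: reserve R10 D 4 -> on_hand[A=56 B=47 C=34 D=25] avail[A=56 B=47 C=34 D=8] open={R10,R8,R9}
Step 18: cancel R9 -> on_hand[A=56 B=47 C=34 D=25] avail[A=56 B=47 C=34 D=14] open={R10,R8}
Step 19: reserve R11 C 7 -> on_hand[A=56 B=47 C=34 D=25] avail[A=56 B=47 C=27 D=14] open={R10,R11,R8}
Step 20: reserve R12 D 5 -> on_hand[A=56 B=47 C=34 D=25] avail[A=56 B=47 C=27 D=9] open={R10,R11,R12,R8}
Step 21: commit R12 -> on_hand[A=56 B=47 C=34 D=20] avail[A=56 B=47 C=27 D=9] open={R10,R11,R8}
Step 22: reserve R13 C 3 -> on_hand[A=56 B=47 C=34 D=20] avail[A=56 B=47 C=24 D=9] open={R10,R11,R13,R8}
Step 23: commit R13 -> on_hand[A=56 B=47 C=31 D=20] avail[A=56 B=47 C=24 D=9] open={R10,R11,R8}
Step 24: reserve R14 C 7 -> on_hand[A=56 B=47 C=31 D=20] avail[A=56 B=47 C=17 D=9] open={R10,R11,R14,R8}
Open reservations: ['R10', 'R11', 'R14', 'R8'] -> 4

Answer: 4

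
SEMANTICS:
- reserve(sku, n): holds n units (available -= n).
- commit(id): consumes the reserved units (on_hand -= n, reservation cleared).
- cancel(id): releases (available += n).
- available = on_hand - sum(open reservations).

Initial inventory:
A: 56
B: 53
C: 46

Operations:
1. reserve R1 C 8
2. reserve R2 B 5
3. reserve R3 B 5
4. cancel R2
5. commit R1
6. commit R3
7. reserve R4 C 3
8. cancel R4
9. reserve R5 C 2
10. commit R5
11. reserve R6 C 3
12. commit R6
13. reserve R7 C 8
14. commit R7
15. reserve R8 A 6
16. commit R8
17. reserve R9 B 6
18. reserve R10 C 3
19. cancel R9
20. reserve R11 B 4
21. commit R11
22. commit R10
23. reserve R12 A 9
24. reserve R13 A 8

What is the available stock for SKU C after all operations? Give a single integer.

Answer: 22

Derivation:
Step 1: reserve R1 C 8 -> on_hand[A=56 B=53 C=46] avail[A=56 B=53 C=38] open={R1}
Step 2: reserve R2 B 5 -> on_hand[A=56 B=53 C=46] avail[A=56 B=48 C=38] open={R1,R2}
Step 3: reserve R3 B 5 -> on_hand[A=56 B=53 C=46] avail[A=56 B=43 C=38] open={R1,R2,R3}
Step 4: cancel R2 -> on_hand[A=56 B=53 C=46] avail[A=56 B=48 C=38] open={R1,R3}
Step 5: commit R1 -> on_hand[A=56 B=53 C=38] avail[A=56 B=48 C=38] open={R3}
Step 6: commit R3 -> on_hand[A=56 B=48 C=38] avail[A=56 B=48 C=38] open={}
Step 7: reserve R4 C 3 -> on_hand[A=56 B=48 C=38] avail[A=56 B=48 C=35] open={R4}
Step 8: cancel R4 -> on_hand[A=56 B=48 C=38] avail[A=56 B=48 C=38] open={}
Step 9: reserve R5 C 2 -> on_hand[A=56 B=48 C=38] avail[A=56 B=48 C=36] open={R5}
Step 10: commit R5 -> on_hand[A=56 B=48 C=36] avail[A=56 B=48 C=36] open={}
Step 11: reserve R6 C 3 -> on_hand[A=56 B=48 C=36] avail[A=56 B=48 C=33] open={R6}
Step 12: commit R6 -> on_hand[A=56 B=48 C=33] avail[A=56 B=48 C=33] open={}
Step 13: reserve R7 C 8 -> on_hand[A=56 B=48 C=33] avail[A=56 B=48 C=25] open={R7}
Step 14: commit R7 -> on_hand[A=56 B=48 C=25] avail[A=56 B=48 C=25] open={}
Step 15: reserve R8 A 6 -> on_hand[A=56 B=48 C=25] avail[A=50 B=48 C=25] open={R8}
Step 16: commit R8 -> on_hand[A=50 B=48 C=25] avail[A=50 B=48 C=25] open={}
Step 17: reserve R9 B 6 -> on_hand[A=50 B=48 C=25] avail[A=50 B=42 C=25] open={R9}
Step 18: reserve R10 C 3 -> on_hand[A=50 B=48 C=25] avail[A=50 B=42 C=22] open={R10,R9}
Step 19: cancel R9 -> on_hand[A=50 B=48 C=25] avail[A=50 B=48 C=22] open={R10}
Step 20: reserve R11 B 4 -> on_hand[A=50 B=48 C=25] avail[A=50 B=44 C=22] open={R10,R11}
Step 21: commit R11 -> on_hand[A=50 B=44 C=25] avail[A=50 B=44 C=22] open={R10}
Step 22: commit R10 -> on_hand[A=50 B=44 C=22] avail[A=50 B=44 C=22] open={}
Step 23: reserve R12 A 9 -> on_hand[A=50 B=44 C=22] avail[A=41 B=44 C=22] open={R12}
Step 24: reserve R13 A 8 -> on_hand[A=50 B=44 C=22] avail[A=33 B=44 C=22] open={R12,R13}
Final available[C] = 22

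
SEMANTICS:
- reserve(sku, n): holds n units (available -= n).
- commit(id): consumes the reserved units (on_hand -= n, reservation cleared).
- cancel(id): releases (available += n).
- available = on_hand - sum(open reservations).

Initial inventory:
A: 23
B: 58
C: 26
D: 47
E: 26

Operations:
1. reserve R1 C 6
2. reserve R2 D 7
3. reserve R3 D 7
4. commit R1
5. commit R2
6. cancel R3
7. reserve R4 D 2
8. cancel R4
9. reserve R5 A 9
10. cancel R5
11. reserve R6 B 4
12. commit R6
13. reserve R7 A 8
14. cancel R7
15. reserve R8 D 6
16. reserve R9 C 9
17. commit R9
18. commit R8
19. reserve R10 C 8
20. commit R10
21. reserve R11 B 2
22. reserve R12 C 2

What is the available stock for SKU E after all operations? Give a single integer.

Answer: 26

Derivation:
Step 1: reserve R1 C 6 -> on_hand[A=23 B=58 C=26 D=47 E=26] avail[A=23 B=58 C=20 D=47 E=26] open={R1}
Step 2: reserve R2 D 7 -> on_hand[A=23 B=58 C=26 D=47 E=26] avail[A=23 B=58 C=20 D=40 E=26] open={R1,R2}
Step 3: reserve R3 D 7 -> on_hand[A=23 B=58 C=26 D=47 E=26] avail[A=23 B=58 C=20 D=33 E=26] open={R1,R2,R3}
Step 4: commit R1 -> on_hand[A=23 B=58 C=20 D=47 E=26] avail[A=23 B=58 C=20 D=33 E=26] open={R2,R3}
Step 5: commit R2 -> on_hand[A=23 B=58 C=20 D=40 E=26] avail[A=23 B=58 C=20 D=33 E=26] open={R3}
Step 6: cancel R3 -> on_hand[A=23 B=58 C=20 D=40 E=26] avail[A=23 B=58 C=20 D=40 E=26] open={}
Step 7: reserve R4 D 2 -> on_hand[A=23 B=58 C=20 D=40 E=26] avail[A=23 B=58 C=20 D=38 E=26] open={R4}
Step 8: cancel R4 -> on_hand[A=23 B=58 C=20 D=40 E=26] avail[A=23 B=58 C=20 D=40 E=26] open={}
Step 9: reserve R5 A 9 -> on_hand[A=23 B=58 C=20 D=40 E=26] avail[A=14 B=58 C=20 D=40 E=26] open={R5}
Step 10: cancel R5 -> on_hand[A=23 B=58 C=20 D=40 E=26] avail[A=23 B=58 C=20 D=40 E=26] open={}
Step 11: reserve R6 B 4 -> on_hand[A=23 B=58 C=20 D=40 E=26] avail[A=23 B=54 C=20 D=40 E=26] open={R6}
Step 12: commit R6 -> on_hand[A=23 B=54 C=20 D=40 E=26] avail[A=23 B=54 C=20 D=40 E=26] open={}
Step 13: reserve R7 A 8 -> on_hand[A=23 B=54 C=20 D=40 E=26] avail[A=15 B=54 C=20 D=40 E=26] open={R7}
Step 14: cancel R7 -> on_hand[A=23 B=54 C=20 D=40 E=26] avail[A=23 B=54 C=20 D=40 E=26] open={}
Step 15: reserve R8 D 6 -> on_hand[A=23 B=54 C=20 D=40 E=26] avail[A=23 B=54 C=20 D=34 E=26] open={R8}
Step 16: reserve R9 C 9 -> on_hand[A=23 B=54 C=20 D=40 E=26] avail[A=23 B=54 C=11 D=34 E=26] open={R8,R9}
Step 17: commit R9 -> on_hand[A=23 B=54 C=11 D=40 E=26] avail[A=23 B=54 C=11 D=34 E=26] open={R8}
Step 18: commit R8 -> on_hand[A=23 B=54 C=11 D=34 E=26] avail[A=23 B=54 C=11 D=34 E=26] open={}
Step 19: reserve R10 C 8 -> on_hand[A=23 B=54 C=11 D=34 E=26] avail[A=23 B=54 C=3 D=34 E=26] open={R10}
Step 20: commit R10 -> on_hand[A=23 B=54 C=3 D=34 E=26] avail[A=23 B=54 C=3 D=34 E=26] open={}
Step 21: reserve R11 B 2 -> on_hand[A=23 B=54 C=3 D=34 E=26] avail[A=23 B=52 C=3 D=34 E=26] open={R11}
Step 22: reserve R12 C 2 -> on_hand[A=23 B=54 C=3 D=34 E=26] avail[A=23 B=52 C=1 D=34 E=26] open={R11,R12}
Final available[E] = 26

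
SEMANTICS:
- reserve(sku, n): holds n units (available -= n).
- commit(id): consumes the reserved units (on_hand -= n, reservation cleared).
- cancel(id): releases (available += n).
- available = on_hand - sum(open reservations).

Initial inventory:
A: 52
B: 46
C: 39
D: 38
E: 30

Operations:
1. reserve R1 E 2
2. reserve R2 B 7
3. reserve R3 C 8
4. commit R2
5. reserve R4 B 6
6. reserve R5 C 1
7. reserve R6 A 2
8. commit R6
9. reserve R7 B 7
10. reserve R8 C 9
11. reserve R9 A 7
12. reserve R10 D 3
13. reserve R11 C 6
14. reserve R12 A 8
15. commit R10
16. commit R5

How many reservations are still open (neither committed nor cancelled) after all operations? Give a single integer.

Answer: 8

Derivation:
Step 1: reserve R1 E 2 -> on_hand[A=52 B=46 C=39 D=38 E=30] avail[A=52 B=46 C=39 D=38 E=28] open={R1}
Step 2: reserve R2 B 7 -> on_hand[A=52 B=46 C=39 D=38 E=30] avail[A=52 B=39 C=39 D=38 E=28] open={R1,R2}
Step 3: reserve R3 C 8 -> on_hand[A=52 B=46 C=39 D=38 E=30] avail[A=52 B=39 C=31 D=38 E=28] open={R1,R2,R3}
Step 4: commit R2 -> on_hand[A=52 B=39 C=39 D=38 E=30] avail[A=52 B=39 C=31 D=38 E=28] open={R1,R3}
Step 5: reserve R4 B 6 -> on_hand[A=52 B=39 C=39 D=38 E=30] avail[A=52 B=33 C=31 D=38 E=28] open={R1,R3,R4}
Step 6: reserve R5 C 1 -> on_hand[A=52 B=39 C=39 D=38 E=30] avail[A=52 B=33 C=30 D=38 E=28] open={R1,R3,R4,R5}
Step 7: reserve R6 A 2 -> on_hand[A=52 B=39 C=39 D=38 E=30] avail[A=50 B=33 C=30 D=38 E=28] open={R1,R3,R4,R5,R6}
Step 8: commit R6 -> on_hand[A=50 B=39 C=39 D=38 E=30] avail[A=50 B=33 C=30 D=38 E=28] open={R1,R3,R4,R5}
Step 9: reserve R7 B 7 -> on_hand[A=50 B=39 C=39 D=38 E=30] avail[A=50 B=26 C=30 D=38 E=28] open={R1,R3,R4,R5,R7}
Step 10: reserve R8 C 9 -> on_hand[A=50 B=39 C=39 D=38 E=30] avail[A=50 B=26 C=21 D=38 E=28] open={R1,R3,R4,R5,R7,R8}
Step 11: reserve R9 A 7 -> on_hand[A=50 B=39 C=39 D=38 E=30] avail[A=43 B=26 C=21 D=38 E=28] open={R1,R3,R4,R5,R7,R8,R9}
Step 12: reserve R10 D 3 -> on_hand[A=50 B=39 C=39 D=38 E=30] avail[A=43 B=26 C=21 D=35 E=28] open={R1,R10,R3,R4,R5,R7,R8,R9}
Step 13: reserve R11 C 6 -> on_hand[A=50 B=39 C=39 D=38 E=30] avail[A=43 B=26 C=15 D=35 E=28] open={R1,R10,R11,R3,R4,R5,R7,R8,R9}
Step 14: reserve R12 A 8 -> on_hand[A=50 B=39 C=39 D=38 E=30] avail[A=35 B=26 C=15 D=35 E=28] open={R1,R10,R11,R12,R3,R4,R5,R7,R8,R9}
Step 15: commit R10 -> on_hand[A=50 B=39 C=39 D=35 E=30] avail[A=35 B=26 C=15 D=35 E=28] open={R1,R11,R12,R3,R4,R5,R7,R8,R9}
Step 16: commit R5 -> on_hand[A=50 B=39 C=38 D=35 E=30] avail[A=35 B=26 C=15 D=35 E=28] open={R1,R11,R12,R3,R4,R7,R8,R9}
Open reservations: ['R1', 'R11', 'R12', 'R3', 'R4', 'R7', 'R8', 'R9'] -> 8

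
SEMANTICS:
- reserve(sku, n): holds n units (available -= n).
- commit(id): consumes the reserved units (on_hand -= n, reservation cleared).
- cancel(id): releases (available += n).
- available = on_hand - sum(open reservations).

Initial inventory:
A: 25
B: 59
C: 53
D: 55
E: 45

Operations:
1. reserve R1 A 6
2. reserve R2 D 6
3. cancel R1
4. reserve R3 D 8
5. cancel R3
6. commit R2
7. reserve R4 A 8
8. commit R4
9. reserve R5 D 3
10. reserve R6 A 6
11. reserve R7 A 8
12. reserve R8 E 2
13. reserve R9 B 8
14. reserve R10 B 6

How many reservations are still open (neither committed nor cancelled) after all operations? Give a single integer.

Answer: 6

Derivation:
Step 1: reserve R1 A 6 -> on_hand[A=25 B=59 C=53 D=55 E=45] avail[A=19 B=59 C=53 D=55 E=45] open={R1}
Step 2: reserve R2 D 6 -> on_hand[A=25 B=59 C=53 D=55 E=45] avail[A=19 B=59 C=53 D=49 E=45] open={R1,R2}
Step 3: cancel R1 -> on_hand[A=25 B=59 C=53 D=55 E=45] avail[A=25 B=59 C=53 D=49 E=45] open={R2}
Step 4: reserve R3 D 8 -> on_hand[A=25 B=59 C=53 D=55 E=45] avail[A=25 B=59 C=53 D=41 E=45] open={R2,R3}
Step 5: cancel R3 -> on_hand[A=25 B=59 C=53 D=55 E=45] avail[A=25 B=59 C=53 D=49 E=45] open={R2}
Step 6: commit R2 -> on_hand[A=25 B=59 C=53 D=49 E=45] avail[A=25 B=59 C=53 D=49 E=45] open={}
Step 7: reserve R4 A 8 -> on_hand[A=25 B=59 C=53 D=49 E=45] avail[A=17 B=59 C=53 D=49 E=45] open={R4}
Step 8: commit R4 -> on_hand[A=17 B=59 C=53 D=49 E=45] avail[A=17 B=59 C=53 D=49 E=45] open={}
Step 9: reserve R5 D 3 -> on_hand[A=17 B=59 C=53 D=49 E=45] avail[A=17 B=59 C=53 D=46 E=45] open={R5}
Step 10: reserve R6 A 6 -> on_hand[A=17 B=59 C=53 D=49 E=45] avail[A=11 B=59 C=53 D=46 E=45] open={R5,R6}
Step 11: reserve R7 A 8 -> on_hand[A=17 B=59 C=53 D=49 E=45] avail[A=3 B=59 C=53 D=46 E=45] open={R5,R6,R7}
Step 12: reserve R8 E 2 -> on_hand[A=17 B=59 C=53 D=49 E=45] avail[A=3 B=59 C=53 D=46 E=43] open={R5,R6,R7,R8}
Step 13: reserve R9 B 8 -> on_hand[A=17 B=59 C=53 D=49 E=45] avail[A=3 B=51 C=53 D=46 E=43] open={R5,R6,R7,R8,R9}
Step 14: reserve R10 B 6 -> on_hand[A=17 B=59 C=53 D=49 E=45] avail[A=3 B=45 C=53 D=46 E=43] open={R10,R5,R6,R7,R8,R9}
Open reservations: ['R10', 'R5', 'R6', 'R7', 'R8', 'R9'] -> 6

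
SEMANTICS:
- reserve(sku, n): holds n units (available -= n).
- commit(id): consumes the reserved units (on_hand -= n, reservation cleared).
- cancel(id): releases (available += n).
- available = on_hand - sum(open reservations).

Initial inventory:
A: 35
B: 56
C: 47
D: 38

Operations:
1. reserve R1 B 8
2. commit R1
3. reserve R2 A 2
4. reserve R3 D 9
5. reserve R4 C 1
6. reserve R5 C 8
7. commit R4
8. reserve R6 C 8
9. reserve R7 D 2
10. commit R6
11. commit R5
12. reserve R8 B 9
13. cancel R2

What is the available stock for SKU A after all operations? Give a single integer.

Answer: 35

Derivation:
Step 1: reserve R1 B 8 -> on_hand[A=35 B=56 C=47 D=38] avail[A=35 B=48 C=47 D=38] open={R1}
Step 2: commit R1 -> on_hand[A=35 B=48 C=47 D=38] avail[A=35 B=48 C=47 D=38] open={}
Step 3: reserve R2 A 2 -> on_hand[A=35 B=48 C=47 D=38] avail[A=33 B=48 C=47 D=38] open={R2}
Step 4: reserve R3 D 9 -> on_hand[A=35 B=48 C=47 D=38] avail[A=33 B=48 C=47 D=29] open={R2,R3}
Step 5: reserve R4 C 1 -> on_hand[A=35 B=48 C=47 D=38] avail[A=33 B=48 C=46 D=29] open={R2,R3,R4}
Step 6: reserve R5 C 8 -> on_hand[A=35 B=48 C=47 D=38] avail[A=33 B=48 C=38 D=29] open={R2,R3,R4,R5}
Step 7: commit R4 -> on_hand[A=35 B=48 C=46 D=38] avail[A=33 B=48 C=38 D=29] open={R2,R3,R5}
Step 8: reserve R6 C 8 -> on_hand[A=35 B=48 C=46 D=38] avail[A=33 B=48 C=30 D=29] open={R2,R3,R5,R6}
Step 9: reserve R7 D 2 -> on_hand[A=35 B=48 C=46 D=38] avail[A=33 B=48 C=30 D=27] open={R2,R3,R5,R6,R7}
Step 10: commit R6 -> on_hand[A=35 B=48 C=38 D=38] avail[A=33 B=48 C=30 D=27] open={R2,R3,R5,R7}
Step 11: commit R5 -> on_hand[A=35 B=48 C=30 D=38] avail[A=33 B=48 C=30 D=27] open={R2,R3,R7}
Step 12: reserve R8 B 9 -> on_hand[A=35 B=48 C=30 D=38] avail[A=33 B=39 C=30 D=27] open={R2,R3,R7,R8}
Step 13: cancel R2 -> on_hand[A=35 B=48 C=30 D=38] avail[A=35 B=39 C=30 D=27] open={R3,R7,R8}
Final available[A] = 35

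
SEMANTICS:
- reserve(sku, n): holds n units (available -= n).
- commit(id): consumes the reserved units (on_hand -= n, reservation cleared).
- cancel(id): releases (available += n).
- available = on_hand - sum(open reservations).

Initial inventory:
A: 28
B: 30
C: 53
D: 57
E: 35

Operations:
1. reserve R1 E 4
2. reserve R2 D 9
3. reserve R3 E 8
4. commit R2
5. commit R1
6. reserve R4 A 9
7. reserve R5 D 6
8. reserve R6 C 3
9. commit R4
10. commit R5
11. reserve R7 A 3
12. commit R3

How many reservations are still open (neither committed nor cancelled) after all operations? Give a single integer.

Step 1: reserve R1 E 4 -> on_hand[A=28 B=30 C=53 D=57 E=35] avail[A=28 B=30 C=53 D=57 E=31] open={R1}
Step 2: reserve R2 D 9 -> on_hand[A=28 B=30 C=53 D=57 E=35] avail[A=28 B=30 C=53 D=48 E=31] open={R1,R2}
Step 3: reserve R3 E 8 -> on_hand[A=28 B=30 C=53 D=57 E=35] avail[A=28 B=30 C=53 D=48 E=23] open={R1,R2,R3}
Step 4: commit R2 -> on_hand[A=28 B=30 C=53 D=48 E=35] avail[A=28 B=30 C=53 D=48 E=23] open={R1,R3}
Step 5: commit R1 -> on_hand[A=28 B=30 C=53 D=48 E=31] avail[A=28 B=30 C=53 D=48 E=23] open={R3}
Step 6: reserve R4 A 9 -> on_hand[A=28 B=30 C=53 D=48 E=31] avail[A=19 B=30 C=53 D=48 E=23] open={R3,R4}
Step 7: reserve R5 D 6 -> on_hand[A=28 B=30 C=53 D=48 E=31] avail[A=19 B=30 C=53 D=42 E=23] open={R3,R4,R5}
Step 8: reserve R6 C 3 -> on_hand[A=28 B=30 C=53 D=48 E=31] avail[A=19 B=30 C=50 D=42 E=23] open={R3,R4,R5,R6}
Step 9: commit R4 -> on_hand[A=19 B=30 C=53 D=48 E=31] avail[A=19 B=30 C=50 D=42 E=23] open={R3,R5,R6}
Step 10: commit R5 -> on_hand[A=19 B=30 C=53 D=42 E=31] avail[A=19 B=30 C=50 D=42 E=23] open={R3,R6}
Step 11: reserve R7 A 3 -> on_hand[A=19 B=30 C=53 D=42 E=31] avail[A=16 B=30 C=50 D=42 E=23] open={R3,R6,R7}
Step 12: commit R3 -> on_hand[A=19 B=30 C=53 D=42 E=23] avail[A=16 B=30 C=50 D=42 E=23] open={R6,R7}
Open reservations: ['R6', 'R7'] -> 2

Answer: 2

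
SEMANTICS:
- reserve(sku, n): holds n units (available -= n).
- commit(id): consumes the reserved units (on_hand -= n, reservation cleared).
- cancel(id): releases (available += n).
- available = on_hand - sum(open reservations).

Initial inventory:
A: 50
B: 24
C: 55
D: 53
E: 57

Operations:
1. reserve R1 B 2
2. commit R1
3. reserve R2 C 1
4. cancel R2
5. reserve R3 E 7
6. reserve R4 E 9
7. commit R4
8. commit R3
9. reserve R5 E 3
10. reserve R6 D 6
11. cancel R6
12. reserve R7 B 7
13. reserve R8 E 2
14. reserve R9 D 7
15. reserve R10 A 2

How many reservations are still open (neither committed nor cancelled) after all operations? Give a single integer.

Answer: 5

Derivation:
Step 1: reserve R1 B 2 -> on_hand[A=50 B=24 C=55 D=53 E=57] avail[A=50 B=22 C=55 D=53 E=57] open={R1}
Step 2: commit R1 -> on_hand[A=50 B=22 C=55 D=53 E=57] avail[A=50 B=22 C=55 D=53 E=57] open={}
Step 3: reserve R2 C 1 -> on_hand[A=50 B=22 C=55 D=53 E=57] avail[A=50 B=22 C=54 D=53 E=57] open={R2}
Step 4: cancel R2 -> on_hand[A=50 B=22 C=55 D=53 E=57] avail[A=50 B=22 C=55 D=53 E=57] open={}
Step 5: reserve R3 E 7 -> on_hand[A=50 B=22 C=55 D=53 E=57] avail[A=50 B=22 C=55 D=53 E=50] open={R3}
Step 6: reserve R4 E 9 -> on_hand[A=50 B=22 C=55 D=53 E=57] avail[A=50 B=22 C=55 D=53 E=41] open={R3,R4}
Step 7: commit R4 -> on_hand[A=50 B=22 C=55 D=53 E=48] avail[A=50 B=22 C=55 D=53 E=41] open={R3}
Step 8: commit R3 -> on_hand[A=50 B=22 C=55 D=53 E=41] avail[A=50 B=22 C=55 D=53 E=41] open={}
Step 9: reserve R5 E 3 -> on_hand[A=50 B=22 C=55 D=53 E=41] avail[A=50 B=22 C=55 D=53 E=38] open={R5}
Step 10: reserve R6 D 6 -> on_hand[A=50 B=22 C=55 D=53 E=41] avail[A=50 B=22 C=55 D=47 E=38] open={R5,R6}
Step 11: cancel R6 -> on_hand[A=50 B=22 C=55 D=53 E=41] avail[A=50 B=22 C=55 D=53 E=38] open={R5}
Step 12: reserve R7 B 7 -> on_hand[A=50 B=22 C=55 D=53 E=41] avail[A=50 B=15 C=55 D=53 E=38] open={R5,R7}
Step 13: reserve R8 E 2 -> on_hand[A=50 B=22 C=55 D=53 E=41] avail[A=50 B=15 C=55 D=53 E=36] open={R5,R7,R8}
Step 14: reserve R9 D 7 -> on_hand[A=50 B=22 C=55 D=53 E=41] avail[A=50 B=15 C=55 D=46 E=36] open={R5,R7,R8,R9}
Step 15: reserve R10 A 2 -> on_hand[A=50 B=22 C=55 D=53 E=41] avail[A=48 B=15 C=55 D=46 E=36] open={R10,R5,R7,R8,R9}
Open reservations: ['R10', 'R5', 'R7', 'R8', 'R9'] -> 5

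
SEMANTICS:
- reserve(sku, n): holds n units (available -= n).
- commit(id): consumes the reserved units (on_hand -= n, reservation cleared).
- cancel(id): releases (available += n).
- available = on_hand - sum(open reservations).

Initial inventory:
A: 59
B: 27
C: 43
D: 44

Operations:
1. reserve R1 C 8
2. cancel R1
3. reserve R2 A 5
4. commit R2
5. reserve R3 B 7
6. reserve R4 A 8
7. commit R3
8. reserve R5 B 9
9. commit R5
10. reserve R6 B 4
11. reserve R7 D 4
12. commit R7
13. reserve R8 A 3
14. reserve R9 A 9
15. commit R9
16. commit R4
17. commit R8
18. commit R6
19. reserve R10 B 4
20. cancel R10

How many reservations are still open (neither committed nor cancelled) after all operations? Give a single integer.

Step 1: reserve R1 C 8 -> on_hand[A=59 B=27 C=43 D=44] avail[A=59 B=27 C=35 D=44] open={R1}
Step 2: cancel R1 -> on_hand[A=59 B=27 C=43 D=44] avail[A=59 B=27 C=43 D=44] open={}
Step 3: reserve R2 A 5 -> on_hand[A=59 B=27 C=43 D=44] avail[A=54 B=27 C=43 D=44] open={R2}
Step 4: commit R2 -> on_hand[A=54 B=27 C=43 D=44] avail[A=54 B=27 C=43 D=44] open={}
Step 5: reserve R3 B 7 -> on_hand[A=54 B=27 C=43 D=44] avail[A=54 B=20 C=43 D=44] open={R3}
Step 6: reserve R4 A 8 -> on_hand[A=54 B=27 C=43 D=44] avail[A=46 B=20 C=43 D=44] open={R3,R4}
Step 7: commit R3 -> on_hand[A=54 B=20 C=43 D=44] avail[A=46 B=20 C=43 D=44] open={R4}
Step 8: reserve R5 B 9 -> on_hand[A=54 B=20 C=43 D=44] avail[A=46 B=11 C=43 D=44] open={R4,R5}
Step 9: commit R5 -> on_hand[A=54 B=11 C=43 D=44] avail[A=46 B=11 C=43 D=44] open={R4}
Step 10: reserve R6 B 4 -> on_hand[A=54 B=11 C=43 D=44] avail[A=46 B=7 C=43 D=44] open={R4,R6}
Step 11: reserve R7 D 4 -> on_hand[A=54 B=11 C=43 D=44] avail[A=46 B=7 C=43 D=40] open={R4,R6,R7}
Step 12: commit R7 -> on_hand[A=54 B=11 C=43 D=40] avail[A=46 B=7 C=43 D=40] open={R4,R6}
Step 13: reserve R8 A 3 -> on_hand[A=54 B=11 C=43 D=40] avail[A=43 B=7 C=43 D=40] open={R4,R6,R8}
Step 14: reserve R9 A 9 -> on_hand[A=54 B=11 C=43 D=40] avail[A=34 B=7 C=43 D=40] open={R4,R6,R8,R9}
Step 15: commit R9 -> on_hand[A=45 B=11 C=43 D=40] avail[A=34 B=7 C=43 D=40] open={R4,R6,R8}
Step 16: commit R4 -> on_hand[A=37 B=11 C=43 D=40] avail[A=34 B=7 C=43 D=40] open={R6,R8}
Step 17: commit R8 -> on_hand[A=34 B=11 C=43 D=40] avail[A=34 B=7 C=43 D=40] open={R6}
Step 18: commit R6 -> on_hand[A=34 B=7 C=43 D=40] avail[A=34 B=7 C=43 D=40] open={}
Step 19: reserve R10 B 4 -> on_hand[A=34 B=7 C=43 D=40] avail[A=34 B=3 C=43 D=40] open={R10}
Step 20: cancel R10 -> on_hand[A=34 B=7 C=43 D=40] avail[A=34 B=7 C=43 D=40] open={}
Open reservations: [] -> 0

Answer: 0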